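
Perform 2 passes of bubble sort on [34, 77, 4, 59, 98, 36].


Initial: [34, 77, 4, 59, 98, 36]
Pass 1: [34, 4, 59, 77, 36, 98] (3 swaps)
Pass 2: [4, 34, 59, 36, 77, 98] (2 swaps)

After 2 passes: [4, 34, 59, 36, 77, 98]


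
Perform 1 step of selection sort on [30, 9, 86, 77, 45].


Initial: [30, 9, 86, 77, 45]
Step 1: min=9 at 1
  Swap: [9, 30, 86, 77, 45]

After 1 step: [9, 30, 86, 77, 45]


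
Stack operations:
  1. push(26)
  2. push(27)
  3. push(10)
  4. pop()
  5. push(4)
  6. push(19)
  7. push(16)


push(26) -> [26]
push(27) -> [26, 27]
push(10) -> [26, 27, 10]
pop()->10, [26, 27]
push(4) -> [26, 27, 4]
push(19) -> [26, 27, 4, 19]
push(16) -> [26, 27, 4, 19, 16]

Final stack: [26, 27, 4, 19, 16]


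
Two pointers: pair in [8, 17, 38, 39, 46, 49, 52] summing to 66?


lo=0(8)+hi=6(52)=60
lo=1(17)+hi=6(52)=69
lo=1(17)+hi=5(49)=66

Yes: 17+49=66


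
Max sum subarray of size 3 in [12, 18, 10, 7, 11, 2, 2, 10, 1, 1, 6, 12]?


[0:3]: 40
[1:4]: 35
[2:5]: 28
[3:6]: 20
[4:7]: 15
[5:8]: 14
[6:9]: 13
[7:10]: 12
[8:11]: 8
[9:12]: 19

Max: 40 at [0:3]


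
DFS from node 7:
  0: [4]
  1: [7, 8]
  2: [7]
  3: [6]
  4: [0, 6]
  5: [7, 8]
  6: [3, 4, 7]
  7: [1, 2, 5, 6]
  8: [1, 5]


Visit 7, push [6, 5, 2, 1]
Visit 1, push [8]
Visit 8, push [5]
Visit 5, push []
Visit 2, push []
Visit 6, push [4, 3]
Visit 3, push []
Visit 4, push [0]
Visit 0, push []

DFS order: [7, 1, 8, 5, 2, 6, 3, 4, 0]


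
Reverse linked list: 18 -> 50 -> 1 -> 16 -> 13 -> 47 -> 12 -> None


Step 1: curr=18, set curr.next=prev(None) | reversed so far: 18
Step 2: curr=50, set curr.next=prev(18) | reversed so far: 50 -> 18
Step 3: curr=1, set curr.next=prev(50) | reversed so far: 1 -> 50 -> 18
Step 4: curr=16, set curr.next=prev(1) | reversed so far: 16 -> 1 -> 50 -> 18
Step 5: curr=13, set curr.next=prev(16) | reversed so far: 13 -> 16 -> 1 -> 50 -> 18
Step 6: curr=47, set curr.next=prev(13) | reversed so far: 47 -> 13 -> 16 -> 1 -> 50 -> 18
Step 7: curr=12, set curr.next=prev(47) | reversed so far: 12 -> 47 -> 13 -> 16 -> 1 -> 50 -> 18

12 -> 47 -> 13 -> 16 -> 1 -> 50 -> 18 -> None


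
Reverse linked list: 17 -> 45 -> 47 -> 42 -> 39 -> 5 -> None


Step 1: curr=17, set curr.next=prev(None) | reversed so far: 17
Step 2: curr=45, set curr.next=prev(17) | reversed so far: 45 -> 17
Step 3: curr=47, set curr.next=prev(45) | reversed so far: 47 -> 45 -> 17
Step 4: curr=42, set curr.next=prev(47) | reversed so far: 42 -> 47 -> 45 -> 17
Step 5: curr=39, set curr.next=prev(42) | reversed so far: 39 -> 42 -> 47 -> 45 -> 17
Step 6: curr=5, set curr.next=prev(39) | reversed so far: 5 -> 39 -> 42 -> 47 -> 45 -> 17

5 -> 39 -> 42 -> 47 -> 45 -> 17 -> None


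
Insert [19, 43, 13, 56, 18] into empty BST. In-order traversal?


Insert 19: root
Insert 43: R from 19
Insert 13: L from 19
Insert 56: R from 19 -> R from 43
Insert 18: L from 19 -> R from 13

In-order: [13, 18, 19, 43, 56]


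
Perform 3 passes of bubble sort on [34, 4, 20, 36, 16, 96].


Initial: [34, 4, 20, 36, 16, 96]
Pass 1: [4, 20, 34, 16, 36, 96] (3 swaps)
Pass 2: [4, 20, 16, 34, 36, 96] (1 swaps)
Pass 3: [4, 16, 20, 34, 36, 96] (1 swaps)

After 3 passes: [4, 16, 20, 34, 36, 96]


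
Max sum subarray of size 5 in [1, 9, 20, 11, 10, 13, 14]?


[0:5]: 51
[1:6]: 63
[2:7]: 68

Max: 68 at [2:7]


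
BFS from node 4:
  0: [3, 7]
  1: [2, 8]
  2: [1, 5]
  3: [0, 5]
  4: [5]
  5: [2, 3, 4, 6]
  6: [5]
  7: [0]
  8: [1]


Visit 4, enqueue [5]
Visit 5, enqueue [2, 3, 6]
Visit 2, enqueue [1]
Visit 3, enqueue [0]
Visit 6, enqueue []
Visit 1, enqueue [8]
Visit 0, enqueue [7]
Visit 8, enqueue []
Visit 7, enqueue []

BFS order: [4, 5, 2, 3, 6, 1, 0, 8, 7]


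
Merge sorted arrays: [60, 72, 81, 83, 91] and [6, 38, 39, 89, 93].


Take 6 from B
Take 38 from B
Take 39 from B
Take 60 from A
Take 72 from A
Take 81 from A
Take 83 from A
Take 89 from B
Take 91 from A

Merged: [6, 38, 39, 60, 72, 81, 83, 89, 91, 93]


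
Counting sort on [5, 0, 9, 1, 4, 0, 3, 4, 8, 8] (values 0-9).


Input: [5, 0, 9, 1, 4, 0, 3, 4, 8, 8]
Counts: [2, 1, 0, 1, 2, 1, 0, 0, 2, 1]

Sorted: [0, 0, 1, 3, 4, 4, 5, 8, 8, 9]


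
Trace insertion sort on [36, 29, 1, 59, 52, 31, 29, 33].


Initial: [36, 29, 1, 59, 52, 31, 29, 33]
Insert 29: [29, 36, 1, 59, 52, 31, 29, 33]
Insert 1: [1, 29, 36, 59, 52, 31, 29, 33]
Insert 59: [1, 29, 36, 59, 52, 31, 29, 33]
Insert 52: [1, 29, 36, 52, 59, 31, 29, 33]
Insert 31: [1, 29, 31, 36, 52, 59, 29, 33]
Insert 29: [1, 29, 29, 31, 36, 52, 59, 33]
Insert 33: [1, 29, 29, 31, 33, 36, 52, 59]

Sorted: [1, 29, 29, 31, 33, 36, 52, 59]


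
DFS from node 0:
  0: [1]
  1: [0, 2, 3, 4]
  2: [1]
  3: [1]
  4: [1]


Visit 0, push [1]
Visit 1, push [4, 3, 2]
Visit 2, push []
Visit 3, push []
Visit 4, push []

DFS order: [0, 1, 2, 3, 4]


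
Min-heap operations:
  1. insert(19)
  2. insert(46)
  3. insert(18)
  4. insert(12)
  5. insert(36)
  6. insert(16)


insert(19) -> [19]
insert(46) -> [19, 46]
insert(18) -> [18, 46, 19]
insert(12) -> [12, 18, 19, 46]
insert(36) -> [12, 18, 19, 46, 36]
insert(16) -> [12, 18, 16, 46, 36, 19]

Final heap: [12, 18, 16, 46, 36, 19]


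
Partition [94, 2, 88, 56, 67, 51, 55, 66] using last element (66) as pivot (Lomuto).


Pivot: 66
  2 <= 66: swap -> [2, 94, 88, 56, 67, 51, 55, 66]
  56 <= 66: swap -> [2, 56, 88, 94, 67, 51, 55, 66]
  51 <= 66: swap -> [2, 56, 51, 94, 67, 88, 55, 66]
  55 <= 66: swap -> [2, 56, 51, 55, 67, 88, 94, 66]
Place pivot at 4: [2, 56, 51, 55, 66, 88, 94, 67]

Partitioned: [2, 56, 51, 55, 66, 88, 94, 67]


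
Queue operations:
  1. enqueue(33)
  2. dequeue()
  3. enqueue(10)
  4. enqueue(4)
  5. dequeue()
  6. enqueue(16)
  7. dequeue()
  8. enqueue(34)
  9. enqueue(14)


enqueue(33) -> [33]
dequeue()->33, []
enqueue(10) -> [10]
enqueue(4) -> [10, 4]
dequeue()->10, [4]
enqueue(16) -> [4, 16]
dequeue()->4, [16]
enqueue(34) -> [16, 34]
enqueue(14) -> [16, 34, 14]

Final queue: [16, 34, 14]


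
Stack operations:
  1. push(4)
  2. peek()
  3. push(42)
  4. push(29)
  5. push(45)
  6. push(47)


push(4) -> [4]
peek()->4
push(42) -> [4, 42]
push(29) -> [4, 42, 29]
push(45) -> [4, 42, 29, 45]
push(47) -> [4, 42, 29, 45, 47]

Final stack: [4, 42, 29, 45, 47]


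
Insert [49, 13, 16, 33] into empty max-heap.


Insert 49: [49]
Insert 13: [49, 13]
Insert 16: [49, 13, 16]
Insert 33: [49, 33, 16, 13]

Final heap: [49, 33, 16, 13]


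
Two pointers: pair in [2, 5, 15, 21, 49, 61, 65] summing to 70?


lo=0(2)+hi=6(65)=67
lo=1(5)+hi=6(65)=70

Yes: 5+65=70


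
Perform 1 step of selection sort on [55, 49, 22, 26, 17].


Initial: [55, 49, 22, 26, 17]
Step 1: min=17 at 4
  Swap: [17, 49, 22, 26, 55]

After 1 step: [17, 49, 22, 26, 55]


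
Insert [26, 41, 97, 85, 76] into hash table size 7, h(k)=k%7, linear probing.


Insert 26: h=5 -> slot 5
Insert 41: h=6 -> slot 6
Insert 97: h=6, 1 probes -> slot 0
Insert 85: h=1 -> slot 1
Insert 76: h=6, 3 probes -> slot 2

Table: [97, 85, 76, None, None, 26, 41]


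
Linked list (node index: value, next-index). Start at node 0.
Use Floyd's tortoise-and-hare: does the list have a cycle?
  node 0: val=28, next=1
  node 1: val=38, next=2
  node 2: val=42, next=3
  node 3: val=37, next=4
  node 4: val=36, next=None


Floyd's tortoise (slow, +1) and hare (fast, +2):
  init: slow=0, fast=0
  step 1: slow=1, fast=2
  step 2: slow=2, fast=4
  step 3: fast -> None, no cycle

Cycle: no


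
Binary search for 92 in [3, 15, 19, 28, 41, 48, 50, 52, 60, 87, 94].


Step 1: lo=0, hi=10, mid=5, val=48
Step 2: lo=6, hi=10, mid=8, val=60
Step 3: lo=9, hi=10, mid=9, val=87
Step 4: lo=10, hi=10, mid=10, val=94

Not found


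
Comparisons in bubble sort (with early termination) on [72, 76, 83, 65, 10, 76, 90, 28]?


Algorithm: bubble sort (with early termination)
Input: [72, 76, 83, 65, 10, 76, 90, 28]
Sorted: [10, 28, 65, 72, 76, 76, 83, 90]

28


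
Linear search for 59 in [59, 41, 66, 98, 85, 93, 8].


i=0: 59==59 found!

Found at 0, 1 comps


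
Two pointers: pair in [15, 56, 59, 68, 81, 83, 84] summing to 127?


lo=0(15)+hi=6(84)=99
lo=1(56)+hi=6(84)=140
lo=1(56)+hi=5(83)=139
lo=1(56)+hi=4(81)=137
lo=1(56)+hi=3(68)=124
lo=2(59)+hi=3(68)=127

Yes: 59+68=127


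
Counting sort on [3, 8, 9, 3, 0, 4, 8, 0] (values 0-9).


Input: [3, 8, 9, 3, 0, 4, 8, 0]
Counts: [2, 0, 0, 2, 1, 0, 0, 0, 2, 1]

Sorted: [0, 0, 3, 3, 4, 8, 8, 9]


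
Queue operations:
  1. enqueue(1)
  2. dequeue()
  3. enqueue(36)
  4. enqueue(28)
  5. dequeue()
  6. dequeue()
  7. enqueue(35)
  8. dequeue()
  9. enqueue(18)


enqueue(1) -> [1]
dequeue()->1, []
enqueue(36) -> [36]
enqueue(28) -> [36, 28]
dequeue()->36, [28]
dequeue()->28, []
enqueue(35) -> [35]
dequeue()->35, []
enqueue(18) -> [18]

Final queue: [18]


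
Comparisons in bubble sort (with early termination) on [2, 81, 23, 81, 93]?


Algorithm: bubble sort (with early termination)
Input: [2, 81, 23, 81, 93]
Sorted: [2, 23, 81, 81, 93]

7


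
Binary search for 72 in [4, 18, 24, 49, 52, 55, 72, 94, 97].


Step 1: lo=0, hi=8, mid=4, val=52
Step 2: lo=5, hi=8, mid=6, val=72

Found at index 6


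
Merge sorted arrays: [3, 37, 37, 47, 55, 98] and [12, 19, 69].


Take 3 from A
Take 12 from B
Take 19 from B
Take 37 from A
Take 37 from A
Take 47 from A
Take 55 from A
Take 69 from B

Merged: [3, 12, 19, 37, 37, 47, 55, 69, 98]


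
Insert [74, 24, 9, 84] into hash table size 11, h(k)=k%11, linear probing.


Insert 74: h=8 -> slot 8
Insert 24: h=2 -> slot 2
Insert 9: h=9 -> slot 9
Insert 84: h=7 -> slot 7

Table: [None, None, 24, None, None, None, None, 84, 74, 9, None]


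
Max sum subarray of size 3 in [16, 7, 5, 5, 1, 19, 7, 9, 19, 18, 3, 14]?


[0:3]: 28
[1:4]: 17
[2:5]: 11
[3:6]: 25
[4:7]: 27
[5:8]: 35
[6:9]: 35
[7:10]: 46
[8:11]: 40
[9:12]: 35

Max: 46 at [7:10]


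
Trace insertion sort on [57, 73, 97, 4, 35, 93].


Initial: [57, 73, 97, 4, 35, 93]
Insert 73: [57, 73, 97, 4, 35, 93]
Insert 97: [57, 73, 97, 4, 35, 93]
Insert 4: [4, 57, 73, 97, 35, 93]
Insert 35: [4, 35, 57, 73, 97, 93]
Insert 93: [4, 35, 57, 73, 93, 97]

Sorted: [4, 35, 57, 73, 93, 97]


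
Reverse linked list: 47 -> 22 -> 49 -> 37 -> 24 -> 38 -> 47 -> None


Step 1: curr=47, set curr.next=prev(None) | reversed so far: 47
Step 2: curr=22, set curr.next=prev(47) | reversed so far: 22 -> 47
Step 3: curr=49, set curr.next=prev(22) | reversed so far: 49 -> 22 -> 47
Step 4: curr=37, set curr.next=prev(49) | reversed so far: 37 -> 49 -> 22 -> 47
Step 5: curr=24, set curr.next=prev(37) | reversed so far: 24 -> 37 -> 49 -> 22 -> 47
Step 6: curr=38, set curr.next=prev(24) | reversed so far: 38 -> 24 -> 37 -> 49 -> 22 -> 47
Step 7: curr=47, set curr.next=prev(38) | reversed so far: 47 -> 38 -> 24 -> 37 -> 49 -> 22 -> 47

47 -> 38 -> 24 -> 37 -> 49 -> 22 -> 47 -> None


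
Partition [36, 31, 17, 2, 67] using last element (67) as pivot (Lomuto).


Pivot: 67
  36 <= 67: advance i (no swap)
  31 <= 67: advance i (no swap)
  17 <= 67: advance i (no swap)
  2 <= 67: advance i (no swap)
Place pivot at 4: [36, 31, 17, 2, 67]

Partitioned: [36, 31, 17, 2, 67]


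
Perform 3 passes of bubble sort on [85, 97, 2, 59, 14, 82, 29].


Initial: [85, 97, 2, 59, 14, 82, 29]
Pass 1: [85, 2, 59, 14, 82, 29, 97] (5 swaps)
Pass 2: [2, 59, 14, 82, 29, 85, 97] (5 swaps)
Pass 3: [2, 14, 59, 29, 82, 85, 97] (2 swaps)

After 3 passes: [2, 14, 59, 29, 82, 85, 97]


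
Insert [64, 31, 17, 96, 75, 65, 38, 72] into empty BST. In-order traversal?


Insert 64: root
Insert 31: L from 64
Insert 17: L from 64 -> L from 31
Insert 96: R from 64
Insert 75: R from 64 -> L from 96
Insert 65: R from 64 -> L from 96 -> L from 75
Insert 38: L from 64 -> R from 31
Insert 72: R from 64 -> L from 96 -> L from 75 -> R from 65

In-order: [17, 31, 38, 64, 65, 72, 75, 96]


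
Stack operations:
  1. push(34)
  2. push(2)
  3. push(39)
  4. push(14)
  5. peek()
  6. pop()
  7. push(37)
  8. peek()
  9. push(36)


push(34) -> [34]
push(2) -> [34, 2]
push(39) -> [34, 2, 39]
push(14) -> [34, 2, 39, 14]
peek()->14
pop()->14, [34, 2, 39]
push(37) -> [34, 2, 39, 37]
peek()->37
push(36) -> [34, 2, 39, 37, 36]

Final stack: [34, 2, 39, 37, 36]


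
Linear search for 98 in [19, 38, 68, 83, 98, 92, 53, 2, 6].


i=0: 19!=98
i=1: 38!=98
i=2: 68!=98
i=3: 83!=98
i=4: 98==98 found!

Found at 4, 5 comps


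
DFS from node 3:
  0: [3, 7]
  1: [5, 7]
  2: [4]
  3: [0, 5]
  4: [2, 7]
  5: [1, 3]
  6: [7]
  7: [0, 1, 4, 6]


Visit 3, push [5, 0]
Visit 0, push [7]
Visit 7, push [6, 4, 1]
Visit 1, push [5]
Visit 5, push []
Visit 4, push [2]
Visit 2, push []
Visit 6, push []

DFS order: [3, 0, 7, 1, 5, 4, 2, 6]


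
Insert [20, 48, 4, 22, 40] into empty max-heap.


Insert 20: [20]
Insert 48: [48, 20]
Insert 4: [48, 20, 4]
Insert 22: [48, 22, 4, 20]
Insert 40: [48, 40, 4, 20, 22]

Final heap: [48, 40, 4, 20, 22]


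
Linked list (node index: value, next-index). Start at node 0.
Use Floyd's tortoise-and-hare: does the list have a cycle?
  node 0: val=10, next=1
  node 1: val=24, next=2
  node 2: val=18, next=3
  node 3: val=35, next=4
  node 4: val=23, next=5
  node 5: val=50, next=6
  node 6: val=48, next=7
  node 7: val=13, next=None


Floyd's tortoise (slow, +1) and hare (fast, +2):
  init: slow=0, fast=0
  step 1: slow=1, fast=2
  step 2: slow=2, fast=4
  step 3: slow=3, fast=6
  step 4: fast 6->7->None, no cycle

Cycle: no


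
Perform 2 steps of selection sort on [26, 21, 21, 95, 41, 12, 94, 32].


Initial: [26, 21, 21, 95, 41, 12, 94, 32]
Step 1: min=12 at 5
  Swap: [12, 21, 21, 95, 41, 26, 94, 32]
Step 2: min=21 at 1
  Swap: [12, 21, 21, 95, 41, 26, 94, 32]

After 2 steps: [12, 21, 21, 95, 41, 26, 94, 32]


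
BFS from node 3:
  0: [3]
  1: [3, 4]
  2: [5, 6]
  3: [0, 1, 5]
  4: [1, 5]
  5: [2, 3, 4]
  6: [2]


Visit 3, enqueue [0, 1, 5]
Visit 0, enqueue []
Visit 1, enqueue [4]
Visit 5, enqueue [2]
Visit 4, enqueue []
Visit 2, enqueue [6]
Visit 6, enqueue []

BFS order: [3, 0, 1, 5, 4, 2, 6]


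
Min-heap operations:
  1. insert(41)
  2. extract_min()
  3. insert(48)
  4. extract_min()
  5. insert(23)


insert(41) -> [41]
extract_min()->41, []
insert(48) -> [48]
extract_min()->48, []
insert(23) -> [23]

Final heap: [23]


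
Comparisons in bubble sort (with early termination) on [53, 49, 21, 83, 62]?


Algorithm: bubble sort (with early termination)
Input: [53, 49, 21, 83, 62]
Sorted: [21, 49, 53, 62, 83]

9


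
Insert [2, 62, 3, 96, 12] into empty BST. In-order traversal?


Insert 2: root
Insert 62: R from 2
Insert 3: R from 2 -> L from 62
Insert 96: R from 2 -> R from 62
Insert 12: R from 2 -> L from 62 -> R from 3

In-order: [2, 3, 12, 62, 96]


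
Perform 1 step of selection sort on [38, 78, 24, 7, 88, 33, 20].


Initial: [38, 78, 24, 7, 88, 33, 20]
Step 1: min=7 at 3
  Swap: [7, 78, 24, 38, 88, 33, 20]

After 1 step: [7, 78, 24, 38, 88, 33, 20]


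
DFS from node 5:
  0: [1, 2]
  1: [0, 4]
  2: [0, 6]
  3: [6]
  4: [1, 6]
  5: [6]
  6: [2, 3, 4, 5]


Visit 5, push [6]
Visit 6, push [4, 3, 2]
Visit 2, push [0]
Visit 0, push [1]
Visit 1, push [4]
Visit 4, push []
Visit 3, push []

DFS order: [5, 6, 2, 0, 1, 4, 3]


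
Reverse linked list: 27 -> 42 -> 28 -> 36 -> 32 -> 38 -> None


Step 1: curr=27, set curr.next=prev(None) | reversed so far: 27
Step 2: curr=42, set curr.next=prev(27) | reversed so far: 42 -> 27
Step 3: curr=28, set curr.next=prev(42) | reversed so far: 28 -> 42 -> 27
Step 4: curr=36, set curr.next=prev(28) | reversed so far: 36 -> 28 -> 42 -> 27
Step 5: curr=32, set curr.next=prev(36) | reversed so far: 32 -> 36 -> 28 -> 42 -> 27
Step 6: curr=38, set curr.next=prev(32) | reversed so far: 38 -> 32 -> 36 -> 28 -> 42 -> 27

38 -> 32 -> 36 -> 28 -> 42 -> 27 -> None


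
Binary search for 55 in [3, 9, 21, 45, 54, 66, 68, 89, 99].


Step 1: lo=0, hi=8, mid=4, val=54
Step 2: lo=5, hi=8, mid=6, val=68
Step 3: lo=5, hi=5, mid=5, val=66

Not found


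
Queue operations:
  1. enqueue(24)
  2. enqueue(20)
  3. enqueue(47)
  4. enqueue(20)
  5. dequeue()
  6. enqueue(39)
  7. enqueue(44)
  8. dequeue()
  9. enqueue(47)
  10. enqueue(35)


enqueue(24) -> [24]
enqueue(20) -> [24, 20]
enqueue(47) -> [24, 20, 47]
enqueue(20) -> [24, 20, 47, 20]
dequeue()->24, [20, 47, 20]
enqueue(39) -> [20, 47, 20, 39]
enqueue(44) -> [20, 47, 20, 39, 44]
dequeue()->20, [47, 20, 39, 44]
enqueue(47) -> [47, 20, 39, 44, 47]
enqueue(35) -> [47, 20, 39, 44, 47, 35]

Final queue: [47, 20, 39, 44, 47, 35]


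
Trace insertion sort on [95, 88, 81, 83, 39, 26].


Initial: [95, 88, 81, 83, 39, 26]
Insert 88: [88, 95, 81, 83, 39, 26]
Insert 81: [81, 88, 95, 83, 39, 26]
Insert 83: [81, 83, 88, 95, 39, 26]
Insert 39: [39, 81, 83, 88, 95, 26]
Insert 26: [26, 39, 81, 83, 88, 95]

Sorted: [26, 39, 81, 83, 88, 95]


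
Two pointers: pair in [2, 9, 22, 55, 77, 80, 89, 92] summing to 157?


lo=0(2)+hi=7(92)=94
lo=1(9)+hi=7(92)=101
lo=2(22)+hi=7(92)=114
lo=3(55)+hi=7(92)=147
lo=4(77)+hi=7(92)=169
lo=4(77)+hi=6(89)=166
lo=4(77)+hi=5(80)=157

Yes: 77+80=157


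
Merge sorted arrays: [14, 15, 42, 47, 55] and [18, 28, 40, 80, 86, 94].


Take 14 from A
Take 15 from A
Take 18 from B
Take 28 from B
Take 40 from B
Take 42 from A
Take 47 from A
Take 55 from A

Merged: [14, 15, 18, 28, 40, 42, 47, 55, 80, 86, 94]


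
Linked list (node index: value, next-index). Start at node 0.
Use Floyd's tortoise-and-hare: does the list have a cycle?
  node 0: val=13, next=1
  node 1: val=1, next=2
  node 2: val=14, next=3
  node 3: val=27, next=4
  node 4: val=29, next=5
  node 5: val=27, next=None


Floyd's tortoise (slow, +1) and hare (fast, +2):
  init: slow=0, fast=0
  step 1: slow=1, fast=2
  step 2: slow=2, fast=4
  step 3: fast 4->5->None, no cycle

Cycle: no


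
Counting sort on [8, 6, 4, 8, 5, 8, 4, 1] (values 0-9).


Input: [8, 6, 4, 8, 5, 8, 4, 1]
Counts: [0, 1, 0, 0, 2, 1, 1, 0, 3, 0]

Sorted: [1, 4, 4, 5, 6, 8, 8, 8]


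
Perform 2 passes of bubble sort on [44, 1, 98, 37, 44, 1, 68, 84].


Initial: [44, 1, 98, 37, 44, 1, 68, 84]
Pass 1: [1, 44, 37, 44, 1, 68, 84, 98] (6 swaps)
Pass 2: [1, 37, 44, 1, 44, 68, 84, 98] (2 swaps)

After 2 passes: [1, 37, 44, 1, 44, 68, 84, 98]


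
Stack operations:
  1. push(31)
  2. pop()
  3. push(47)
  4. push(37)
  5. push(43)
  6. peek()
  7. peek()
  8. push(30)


push(31) -> [31]
pop()->31, []
push(47) -> [47]
push(37) -> [47, 37]
push(43) -> [47, 37, 43]
peek()->43
peek()->43
push(30) -> [47, 37, 43, 30]

Final stack: [47, 37, 43, 30]


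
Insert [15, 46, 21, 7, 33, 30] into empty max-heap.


Insert 15: [15]
Insert 46: [46, 15]
Insert 21: [46, 15, 21]
Insert 7: [46, 15, 21, 7]
Insert 33: [46, 33, 21, 7, 15]
Insert 30: [46, 33, 30, 7, 15, 21]

Final heap: [46, 33, 30, 7, 15, 21]


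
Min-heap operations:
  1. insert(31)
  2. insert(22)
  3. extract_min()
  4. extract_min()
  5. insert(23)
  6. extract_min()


insert(31) -> [31]
insert(22) -> [22, 31]
extract_min()->22, [31]
extract_min()->31, []
insert(23) -> [23]
extract_min()->23, []

Final heap: []


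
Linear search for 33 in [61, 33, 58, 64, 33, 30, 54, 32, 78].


i=0: 61!=33
i=1: 33==33 found!

Found at 1, 2 comps


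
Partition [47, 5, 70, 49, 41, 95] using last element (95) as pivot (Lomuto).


Pivot: 95
  47 <= 95: advance i (no swap)
  5 <= 95: advance i (no swap)
  70 <= 95: advance i (no swap)
  49 <= 95: advance i (no swap)
  41 <= 95: advance i (no swap)
Place pivot at 5: [47, 5, 70, 49, 41, 95]

Partitioned: [47, 5, 70, 49, 41, 95]


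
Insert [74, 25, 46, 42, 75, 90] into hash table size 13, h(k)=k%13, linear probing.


Insert 74: h=9 -> slot 9
Insert 25: h=12 -> slot 12
Insert 46: h=7 -> slot 7
Insert 42: h=3 -> slot 3
Insert 75: h=10 -> slot 10
Insert 90: h=12, 1 probes -> slot 0

Table: [90, None, None, 42, None, None, None, 46, None, 74, 75, None, 25]


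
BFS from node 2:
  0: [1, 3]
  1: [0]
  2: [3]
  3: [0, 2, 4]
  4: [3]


Visit 2, enqueue [3]
Visit 3, enqueue [0, 4]
Visit 0, enqueue [1]
Visit 4, enqueue []
Visit 1, enqueue []

BFS order: [2, 3, 0, 4, 1]


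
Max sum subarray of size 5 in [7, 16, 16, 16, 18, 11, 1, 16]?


[0:5]: 73
[1:6]: 77
[2:7]: 62
[3:8]: 62

Max: 77 at [1:6]


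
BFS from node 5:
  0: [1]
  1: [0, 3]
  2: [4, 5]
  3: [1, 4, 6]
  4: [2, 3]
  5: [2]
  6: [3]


Visit 5, enqueue [2]
Visit 2, enqueue [4]
Visit 4, enqueue [3]
Visit 3, enqueue [1, 6]
Visit 1, enqueue [0]
Visit 6, enqueue []
Visit 0, enqueue []

BFS order: [5, 2, 4, 3, 1, 6, 0]


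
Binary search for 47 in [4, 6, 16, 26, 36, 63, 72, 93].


Step 1: lo=0, hi=7, mid=3, val=26
Step 2: lo=4, hi=7, mid=5, val=63
Step 3: lo=4, hi=4, mid=4, val=36

Not found


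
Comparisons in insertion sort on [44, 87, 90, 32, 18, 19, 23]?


Algorithm: insertion sort
Input: [44, 87, 90, 32, 18, 19, 23]
Sorted: [18, 19, 23, 32, 44, 87, 90]

19


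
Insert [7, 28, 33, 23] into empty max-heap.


Insert 7: [7]
Insert 28: [28, 7]
Insert 33: [33, 7, 28]
Insert 23: [33, 23, 28, 7]

Final heap: [33, 23, 28, 7]


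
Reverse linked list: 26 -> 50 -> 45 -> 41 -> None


Step 1: curr=26, set curr.next=prev(None) | reversed so far: 26
Step 2: curr=50, set curr.next=prev(26) | reversed so far: 50 -> 26
Step 3: curr=45, set curr.next=prev(50) | reversed so far: 45 -> 50 -> 26
Step 4: curr=41, set curr.next=prev(45) | reversed so far: 41 -> 45 -> 50 -> 26

41 -> 45 -> 50 -> 26 -> None


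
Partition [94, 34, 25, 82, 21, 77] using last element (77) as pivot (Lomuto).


Pivot: 77
  34 <= 77: swap -> [34, 94, 25, 82, 21, 77]
  25 <= 77: swap -> [34, 25, 94, 82, 21, 77]
  21 <= 77: swap -> [34, 25, 21, 82, 94, 77]
Place pivot at 3: [34, 25, 21, 77, 94, 82]

Partitioned: [34, 25, 21, 77, 94, 82]


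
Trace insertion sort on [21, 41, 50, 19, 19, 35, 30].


Initial: [21, 41, 50, 19, 19, 35, 30]
Insert 41: [21, 41, 50, 19, 19, 35, 30]
Insert 50: [21, 41, 50, 19, 19, 35, 30]
Insert 19: [19, 21, 41, 50, 19, 35, 30]
Insert 19: [19, 19, 21, 41, 50, 35, 30]
Insert 35: [19, 19, 21, 35, 41, 50, 30]
Insert 30: [19, 19, 21, 30, 35, 41, 50]

Sorted: [19, 19, 21, 30, 35, 41, 50]


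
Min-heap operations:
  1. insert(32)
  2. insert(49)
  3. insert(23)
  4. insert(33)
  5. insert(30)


insert(32) -> [32]
insert(49) -> [32, 49]
insert(23) -> [23, 49, 32]
insert(33) -> [23, 33, 32, 49]
insert(30) -> [23, 30, 32, 49, 33]

Final heap: [23, 30, 32, 49, 33]


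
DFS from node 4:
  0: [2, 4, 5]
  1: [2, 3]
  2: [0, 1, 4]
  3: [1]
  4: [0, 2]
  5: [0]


Visit 4, push [2, 0]
Visit 0, push [5, 2]
Visit 2, push [1]
Visit 1, push [3]
Visit 3, push []
Visit 5, push []

DFS order: [4, 0, 2, 1, 3, 5]


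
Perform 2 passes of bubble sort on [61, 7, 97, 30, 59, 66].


Initial: [61, 7, 97, 30, 59, 66]
Pass 1: [7, 61, 30, 59, 66, 97] (4 swaps)
Pass 2: [7, 30, 59, 61, 66, 97] (2 swaps)

After 2 passes: [7, 30, 59, 61, 66, 97]


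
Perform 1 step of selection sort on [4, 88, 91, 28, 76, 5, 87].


Initial: [4, 88, 91, 28, 76, 5, 87]
Step 1: min=4 at 0
  Swap: [4, 88, 91, 28, 76, 5, 87]

After 1 step: [4, 88, 91, 28, 76, 5, 87]


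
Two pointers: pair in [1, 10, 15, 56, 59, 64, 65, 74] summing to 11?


lo=0(1)+hi=7(74)=75
lo=0(1)+hi=6(65)=66
lo=0(1)+hi=5(64)=65
lo=0(1)+hi=4(59)=60
lo=0(1)+hi=3(56)=57
lo=0(1)+hi=2(15)=16
lo=0(1)+hi=1(10)=11

Yes: 1+10=11


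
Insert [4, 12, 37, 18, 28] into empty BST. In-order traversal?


Insert 4: root
Insert 12: R from 4
Insert 37: R from 4 -> R from 12
Insert 18: R from 4 -> R from 12 -> L from 37
Insert 28: R from 4 -> R from 12 -> L from 37 -> R from 18

In-order: [4, 12, 18, 28, 37]


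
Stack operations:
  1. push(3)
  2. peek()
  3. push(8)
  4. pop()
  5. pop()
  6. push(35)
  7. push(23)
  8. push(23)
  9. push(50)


push(3) -> [3]
peek()->3
push(8) -> [3, 8]
pop()->8, [3]
pop()->3, []
push(35) -> [35]
push(23) -> [35, 23]
push(23) -> [35, 23, 23]
push(50) -> [35, 23, 23, 50]

Final stack: [35, 23, 23, 50]


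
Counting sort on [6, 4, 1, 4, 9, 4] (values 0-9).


Input: [6, 4, 1, 4, 9, 4]
Counts: [0, 1, 0, 0, 3, 0, 1, 0, 0, 1]

Sorted: [1, 4, 4, 4, 6, 9]


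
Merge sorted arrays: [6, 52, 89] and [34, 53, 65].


Take 6 from A
Take 34 from B
Take 52 from A
Take 53 from B
Take 65 from B

Merged: [6, 34, 52, 53, 65, 89]


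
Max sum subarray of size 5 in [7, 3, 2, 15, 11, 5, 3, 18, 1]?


[0:5]: 38
[1:6]: 36
[2:7]: 36
[3:8]: 52
[4:9]: 38

Max: 52 at [3:8]


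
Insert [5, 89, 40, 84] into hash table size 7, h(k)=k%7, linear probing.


Insert 5: h=5 -> slot 5
Insert 89: h=5, 1 probes -> slot 6
Insert 40: h=5, 2 probes -> slot 0
Insert 84: h=0, 1 probes -> slot 1

Table: [40, 84, None, None, None, 5, 89]


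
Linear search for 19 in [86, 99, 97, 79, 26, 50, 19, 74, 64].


i=0: 86!=19
i=1: 99!=19
i=2: 97!=19
i=3: 79!=19
i=4: 26!=19
i=5: 50!=19
i=6: 19==19 found!

Found at 6, 7 comps


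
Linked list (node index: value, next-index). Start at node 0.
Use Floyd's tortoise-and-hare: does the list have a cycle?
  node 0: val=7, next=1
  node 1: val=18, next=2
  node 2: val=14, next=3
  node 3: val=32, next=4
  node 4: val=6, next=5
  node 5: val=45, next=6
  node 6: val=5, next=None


Floyd's tortoise (slow, +1) and hare (fast, +2):
  init: slow=0, fast=0
  step 1: slow=1, fast=2
  step 2: slow=2, fast=4
  step 3: slow=3, fast=6
  step 4: fast -> None, no cycle

Cycle: no


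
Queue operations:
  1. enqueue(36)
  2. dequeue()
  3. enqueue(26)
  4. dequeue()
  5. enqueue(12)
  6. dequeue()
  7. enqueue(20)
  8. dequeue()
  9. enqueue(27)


enqueue(36) -> [36]
dequeue()->36, []
enqueue(26) -> [26]
dequeue()->26, []
enqueue(12) -> [12]
dequeue()->12, []
enqueue(20) -> [20]
dequeue()->20, []
enqueue(27) -> [27]

Final queue: [27]


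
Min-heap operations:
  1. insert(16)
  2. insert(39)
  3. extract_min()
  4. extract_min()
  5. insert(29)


insert(16) -> [16]
insert(39) -> [16, 39]
extract_min()->16, [39]
extract_min()->39, []
insert(29) -> [29]

Final heap: [29]


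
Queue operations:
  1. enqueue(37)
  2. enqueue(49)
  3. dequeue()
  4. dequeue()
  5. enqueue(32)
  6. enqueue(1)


enqueue(37) -> [37]
enqueue(49) -> [37, 49]
dequeue()->37, [49]
dequeue()->49, []
enqueue(32) -> [32]
enqueue(1) -> [32, 1]

Final queue: [32, 1]


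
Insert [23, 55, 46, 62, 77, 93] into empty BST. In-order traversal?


Insert 23: root
Insert 55: R from 23
Insert 46: R from 23 -> L from 55
Insert 62: R from 23 -> R from 55
Insert 77: R from 23 -> R from 55 -> R from 62
Insert 93: R from 23 -> R from 55 -> R from 62 -> R from 77

In-order: [23, 46, 55, 62, 77, 93]


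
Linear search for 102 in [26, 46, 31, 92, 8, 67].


i=0: 26!=102
i=1: 46!=102
i=2: 31!=102
i=3: 92!=102
i=4: 8!=102
i=5: 67!=102

Not found, 6 comps


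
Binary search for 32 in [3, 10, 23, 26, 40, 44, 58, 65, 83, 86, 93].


Step 1: lo=0, hi=10, mid=5, val=44
Step 2: lo=0, hi=4, mid=2, val=23
Step 3: lo=3, hi=4, mid=3, val=26
Step 4: lo=4, hi=4, mid=4, val=40

Not found


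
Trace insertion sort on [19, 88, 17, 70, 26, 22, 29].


Initial: [19, 88, 17, 70, 26, 22, 29]
Insert 88: [19, 88, 17, 70, 26, 22, 29]
Insert 17: [17, 19, 88, 70, 26, 22, 29]
Insert 70: [17, 19, 70, 88, 26, 22, 29]
Insert 26: [17, 19, 26, 70, 88, 22, 29]
Insert 22: [17, 19, 22, 26, 70, 88, 29]
Insert 29: [17, 19, 22, 26, 29, 70, 88]

Sorted: [17, 19, 22, 26, 29, 70, 88]


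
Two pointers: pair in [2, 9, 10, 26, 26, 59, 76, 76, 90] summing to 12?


lo=0(2)+hi=8(90)=92
lo=0(2)+hi=7(76)=78
lo=0(2)+hi=6(76)=78
lo=0(2)+hi=5(59)=61
lo=0(2)+hi=4(26)=28
lo=0(2)+hi=3(26)=28
lo=0(2)+hi=2(10)=12

Yes: 2+10=12


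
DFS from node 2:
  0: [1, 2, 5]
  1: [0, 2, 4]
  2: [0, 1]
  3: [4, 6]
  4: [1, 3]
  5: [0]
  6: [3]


Visit 2, push [1, 0]
Visit 0, push [5, 1]
Visit 1, push [4]
Visit 4, push [3]
Visit 3, push [6]
Visit 6, push []
Visit 5, push []

DFS order: [2, 0, 1, 4, 3, 6, 5]


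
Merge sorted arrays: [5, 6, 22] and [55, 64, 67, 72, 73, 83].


Take 5 from A
Take 6 from A
Take 22 from A

Merged: [5, 6, 22, 55, 64, 67, 72, 73, 83]


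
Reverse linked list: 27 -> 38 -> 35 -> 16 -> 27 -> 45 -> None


Step 1: curr=27, set curr.next=prev(None) | reversed so far: 27
Step 2: curr=38, set curr.next=prev(27) | reversed so far: 38 -> 27
Step 3: curr=35, set curr.next=prev(38) | reversed so far: 35 -> 38 -> 27
Step 4: curr=16, set curr.next=prev(35) | reversed so far: 16 -> 35 -> 38 -> 27
Step 5: curr=27, set curr.next=prev(16) | reversed so far: 27 -> 16 -> 35 -> 38 -> 27
Step 6: curr=45, set curr.next=prev(27) | reversed so far: 45 -> 27 -> 16 -> 35 -> 38 -> 27

45 -> 27 -> 16 -> 35 -> 38 -> 27 -> None


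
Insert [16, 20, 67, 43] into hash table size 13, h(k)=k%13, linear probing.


Insert 16: h=3 -> slot 3
Insert 20: h=7 -> slot 7
Insert 67: h=2 -> slot 2
Insert 43: h=4 -> slot 4

Table: [None, None, 67, 16, 43, None, None, 20, None, None, None, None, None]


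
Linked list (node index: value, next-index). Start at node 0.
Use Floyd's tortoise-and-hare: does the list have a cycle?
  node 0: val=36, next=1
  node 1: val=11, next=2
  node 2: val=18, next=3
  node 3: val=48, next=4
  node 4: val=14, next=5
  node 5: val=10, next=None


Floyd's tortoise (slow, +1) and hare (fast, +2):
  init: slow=0, fast=0
  step 1: slow=1, fast=2
  step 2: slow=2, fast=4
  step 3: fast 4->5->None, no cycle

Cycle: no


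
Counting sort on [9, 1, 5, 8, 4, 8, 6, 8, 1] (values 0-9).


Input: [9, 1, 5, 8, 4, 8, 6, 8, 1]
Counts: [0, 2, 0, 0, 1, 1, 1, 0, 3, 1]

Sorted: [1, 1, 4, 5, 6, 8, 8, 8, 9]


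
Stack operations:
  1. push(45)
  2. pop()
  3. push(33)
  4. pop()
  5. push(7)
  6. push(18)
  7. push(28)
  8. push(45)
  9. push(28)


push(45) -> [45]
pop()->45, []
push(33) -> [33]
pop()->33, []
push(7) -> [7]
push(18) -> [7, 18]
push(28) -> [7, 18, 28]
push(45) -> [7, 18, 28, 45]
push(28) -> [7, 18, 28, 45, 28]

Final stack: [7, 18, 28, 45, 28]


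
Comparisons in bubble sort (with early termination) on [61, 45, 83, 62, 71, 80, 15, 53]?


Algorithm: bubble sort (with early termination)
Input: [61, 45, 83, 62, 71, 80, 15, 53]
Sorted: [15, 45, 53, 61, 62, 71, 80, 83]

28


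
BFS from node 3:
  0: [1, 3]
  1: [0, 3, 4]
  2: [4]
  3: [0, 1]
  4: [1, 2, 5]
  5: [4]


Visit 3, enqueue [0, 1]
Visit 0, enqueue []
Visit 1, enqueue [4]
Visit 4, enqueue [2, 5]
Visit 2, enqueue []
Visit 5, enqueue []

BFS order: [3, 0, 1, 4, 2, 5]


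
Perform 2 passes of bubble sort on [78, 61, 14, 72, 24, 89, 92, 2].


Initial: [78, 61, 14, 72, 24, 89, 92, 2]
Pass 1: [61, 14, 72, 24, 78, 89, 2, 92] (5 swaps)
Pass 2: [14, 61, 24, 72, 78, 2, 89, 92] (3 swaps)

After 2 passes: [14, 61, 24, 72, 78, 2, 89, 92]


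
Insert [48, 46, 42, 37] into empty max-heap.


Insert 48: [48]
Insert 46: [48, 46]
Insert 42: [48, 46, 42]
Insert 37: [48, 46, 42, 37]

Final heap: [48, 46, 42, 37]


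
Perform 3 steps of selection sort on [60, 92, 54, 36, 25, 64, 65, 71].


Initial: [60, 92, 54, 36, 25, 64, 65, 71]
Step 1: min=25 at 4
  Swap: [25, 92, 54, 36, 60, 64, 65, 71]
Step 2: min=36 at 3
  Swap: [25, 36, 54, 92, 60, 64, 65, 71]
Step 3: min=54 at 2
  Swap: [25, 36, 54, 92, 60, 64, 65, 71]

After 3 steps: [25, 36, 54, 92, 60, 64, 65, 71]


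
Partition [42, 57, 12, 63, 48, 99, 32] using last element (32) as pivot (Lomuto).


Pivot: 32
  12 <= 32: swap -> [12, 57, 42, 63, 48, 99, 32]
Place pivot at 1: [12, 32, 42, 63, 48, 99, 57]

Partitioned: [12, 32, 42, 63, 48, 99, 57]


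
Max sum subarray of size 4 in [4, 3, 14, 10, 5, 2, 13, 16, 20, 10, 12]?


[0:4]: 31
[1:5]: 32
[2:6]: 31
[3:7]: 30
[4:8]: 36
[5:9]: 51
[6:10]: 59
[7:11]: 58

Max: 59 at [6:10]


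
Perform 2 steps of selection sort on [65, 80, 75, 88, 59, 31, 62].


Initial: [65, 80, 75, 88, 59, 31, 62]
Step 1: min=31 at 5
  Swap: [31, 80, 75, 88, 59, 65, 62]
Step 2: min=59 at 4
  Swap: [31, 59, 75, 88, 80, 65, 62]

After 2 steps: [31, 59, 75, 88, 80, 65, 62]


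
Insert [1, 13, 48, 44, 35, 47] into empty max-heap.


Insert 1: [1]
Insert 13: [13, 1]
Insert 48: [48, 1, 13]
Insert 44: [48, 44, 13, 1]
Insert 35: [48, 44, 13, 1, 35]
Insert 47: [48, 44, 47, 1, 35, 13]

Final heap: [48, 44, 47, 1, 35, 13]


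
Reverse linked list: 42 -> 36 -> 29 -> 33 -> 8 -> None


Step 1: curr=42, set curr.next=prev(None) | reversed so far: 42
Step 2: curr=36, set curr.next=prev(42) | reversed so far: 36 -> 42
Step 3: curr=29, set curr.next=prev(36) | reversed so far: 29 -> 36 -> 42
Step 4: curr=33, set curr.next=prev(29) | reversed so far: 33 -> 29 -> 36 -> 42
Step 5: curr=8, set curr.next=prev(33) | reversed so far: 8 -> 33 -> 29 -> 36 -> 42

8 -> 33 -> 29 -> 36 -> 42 -> None


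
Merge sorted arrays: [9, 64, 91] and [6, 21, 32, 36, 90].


Take 6 from B
Take 9 from A
Take 21 from B
Take 32 from B
Take 36 from B
Take 64 from A
Take 90 from B

Merged: [6, 9, 21, 32, 36, 64, 90, 91]


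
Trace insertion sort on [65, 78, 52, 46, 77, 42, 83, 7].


Initial: [65, 78, 52, 46, 77, 42, 83, 7]
Insert 78: [65, 78, 52, 46, 77, 42, 83, 7]
Insert 52: [52, 65, 78, 46, 77, 42, 83, 7]
Insert 46: [46, 52, 65, 78, 77, 42, 83, 7]
Insert 77: [46, 52, 65, 77, 78, 42, 83, 7]
Insert 42: [42, 46, 52, 65, 77, 78, 83, 7]
Insert 83: [42, 46, 52, 65, 77, 78, 83, 7]
Insert 7: [7, 42, 46, 52, 65, 77, 78, 83]

Sorted: [7, 42, 46, 52, 65, 77, 78, 83]


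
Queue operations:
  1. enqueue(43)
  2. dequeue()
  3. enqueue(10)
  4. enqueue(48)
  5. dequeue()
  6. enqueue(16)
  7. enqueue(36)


enqueue(43) -> [43]
dequeue()->43, []
enqueue(10) -> [10]
enqueue(48) -> [10, 48]
dequeue()->10, [48]
enqueue(16) -> [48, 16]
enqueue(36) -> [48, 16, 36]

Final queue: [48, 16, 36]


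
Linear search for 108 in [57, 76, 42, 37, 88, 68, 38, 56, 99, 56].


i=0: 57!=108
i=1: 76!=108
i=2: 42!=108
i=3: 37!=108
i=4: 88!=108
i=5: 68!=108
i=6: 38!=108
i=7: 56!=108
i=8: 99!=108
i=9: 56!=108

Not found, 10 comps


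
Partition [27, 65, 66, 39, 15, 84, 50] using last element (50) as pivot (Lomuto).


Pivot: 50
  27 <= 50: advance i (no swap)
  39 <= 50: swap -> [27, 39, 66, 65, 15, 84, 50]
  15 <= 50: swap -> [27, 39, 15, 65, 66, 84, 50]
Place pivot at 3: [27, 39, 15, 50, 66, 84, 65]

Partitioned: [27, 39, 15, 50, 66, 84, 65]


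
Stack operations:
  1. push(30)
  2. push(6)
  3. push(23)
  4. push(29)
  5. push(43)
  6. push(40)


push(30) -> [30]
push(6) -> [30, 6]
push(23) -> [30, 6, 23]
push(29) -> [30, 6, 23, 29]
push(43) -> [30, 6, 23, 29, 43]
push(40) -> [30, 6, 23, 29, 43, 40]

Final stack: [30, 6, 23, 29, 43, 40]


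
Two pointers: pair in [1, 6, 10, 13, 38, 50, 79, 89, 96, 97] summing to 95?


lo=0(1)+hi=9(97)=98
lo=0(1)+hi=8(96)=97
lo=0(1)+hi=7(89)=90
lo=1(6)+hi=7(89)=95

Yes: 6+89=95


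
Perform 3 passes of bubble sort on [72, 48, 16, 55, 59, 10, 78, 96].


Initial: [72, 48, 16, 55, 59, 10, 78, 96]
Pass 1: [48, 16, 55, 59, 10, 72, 78, 96] (5 swaps)
Pass 2: [16, 48, 55, 10, 59, 72, 78, 96] (2 swaps)
Pass 3: [16, 48, 10, 55, 59, 72, 78, 96] (1 swaps)

After 3 passes: [16, 48, 10, 55, 59, 72, 78, 96]


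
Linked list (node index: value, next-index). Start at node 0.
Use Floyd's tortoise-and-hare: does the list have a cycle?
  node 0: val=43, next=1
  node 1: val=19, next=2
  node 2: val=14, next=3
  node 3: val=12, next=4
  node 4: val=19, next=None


Floyd's tortoise (slow, +1) and hare (fast, +2):
  init: slow=0, fast=0
  step 1: slow=1, fast=2
  step 2: slow=2, fast=4
  step 3: fast -> None, no cycle

Cycle: no


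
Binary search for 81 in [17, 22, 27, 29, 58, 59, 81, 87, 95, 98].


Step 1: lo=0, hi=9, mid=4, val=58
Step 2: lo=5, hi=9, mid=7, val=87
Step 3: lo=5, hi=6, mid=5, val=59
Step 4: lo=6, hi=6, mid=6, val=81

Found at index 6


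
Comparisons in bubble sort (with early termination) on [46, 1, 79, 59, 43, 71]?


Algorithm: bubble sort (with early termination)
Input: [46, 1, 79, 59, 43, 71]
Sorted: [1, 43, 46, 59, 71, 79]

14


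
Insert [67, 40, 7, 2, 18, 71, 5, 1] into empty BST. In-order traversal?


Insert 67: root
Insert 40: L from 67
Insert 7: L from 67 -> L from 40
Insert 2: L from 67 -> L from 40 -> L from 7
Insert 18: L from 67 -> L from 40 -> R from 7
Insert 71: R from 67
Insert 5: L from 67 -> L from 40 -> L from 7 -> R from 2
Insert 1: L from 67 -> L from 40 -> L from 7 -> L from 2

In-order: [1, 2, 5, 7, 18, 40, 67, 71]


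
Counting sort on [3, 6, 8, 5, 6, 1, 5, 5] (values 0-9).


Input: [3, 6, 8, 5, 6, 1, 5, 5]
Counts: [0, 1, 0, 1, 0, 3, 2, 0, 1, 0]

Sorted: [1, 3, 5, 5, 5, 6, 6, 8]


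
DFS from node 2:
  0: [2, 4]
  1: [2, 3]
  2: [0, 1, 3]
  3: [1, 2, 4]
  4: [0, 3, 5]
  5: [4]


Visit 2, push [3, 1, 0]
Visit 0, push [4]
Visit 4, push [5, 3]
Visit 3, push [1]
Visit 1, push []
Visit 5, push []

DFS order: [2, 0, 4, 3, 1, 5]


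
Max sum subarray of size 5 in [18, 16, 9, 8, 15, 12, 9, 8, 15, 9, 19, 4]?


[0:5]: 66
[1:6]: 60
[2:7]: 53
[3:8]: 52
[4:9]: 59
[5:10]: 53
[6:11]: 60
[7:12]: 55

Max: 66 at [0:5]


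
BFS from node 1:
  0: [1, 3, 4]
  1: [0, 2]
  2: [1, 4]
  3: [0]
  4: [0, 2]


Visit 1, enqueue [0, 2]
Visit 0, enqueue [3, 4]
Visit 2, enqueue []
Visit 3, enqueue []
Visit 4, enqueue []

BFS order: [1, 0, 2, 3, 4]


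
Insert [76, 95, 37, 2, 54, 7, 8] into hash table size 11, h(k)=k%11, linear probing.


Insert 76: h=10 -> slot 10
Insert 95: h=7 -> slot 7
Insert 37: h=4 -> slot 4
Insert 2: h=2 -> slot 2
Insert 54: h=10, 1 probes -> slot 0
Insert 7: h=7, 1 probes -> slot 8
Insert 8: h=8, 1 probes -> slot 9

Table: [54, None, 2, None, 37, None, None, 95, 7, 8, 76]


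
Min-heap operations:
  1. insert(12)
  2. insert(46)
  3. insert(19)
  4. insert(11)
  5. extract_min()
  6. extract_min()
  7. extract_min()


insert(12) -> [12]
insert(46) -> [12, 46]
insert(19) -> [12, 46, 19]
insert(11) -> [11, 12, 19, 46]
extract_min()->11, [12, 46, 19]
extract_min()->12, [19, 46]
extract_min()->19, [46]

Final heap: [46]


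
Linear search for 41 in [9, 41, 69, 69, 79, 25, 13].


i=0: 9!=41
i=1: 41==41 found!

Found at 1, 2 comps


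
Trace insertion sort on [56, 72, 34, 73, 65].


Initial: [56, 72, 34, 73, 65]
Insert 72: [56, 72, 34, 73, 65]
Insert 34: [34, 56, 72, 73, 65]
Insert 73: [34, 56, 72, 73, 65]
Insert 65: [34, 56, 65, 72, 73]

Sorted: [34, 56, 65, 72, 73]


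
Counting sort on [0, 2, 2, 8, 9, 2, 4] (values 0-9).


Input: [0, 2, 2, 8, 9, 2, 4]
Counts: [1, 0, 3, 0, 1, 0, 0, 0, 1, 1]

Sorted: [0, 2, 2, 2, 4, 8, 9]


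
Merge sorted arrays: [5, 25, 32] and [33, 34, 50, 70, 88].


Take 5 from A
Take 25 from A
Take 32 from A

Merged: [5, 25, 32, 33, 34, 50, 70, 88]


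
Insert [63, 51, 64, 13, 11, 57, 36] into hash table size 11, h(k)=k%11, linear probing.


Insert 63: h=8 -> slot 8
Insert 51: h=7 -> slot 7
Insert 64: h=9 -> slot 9
Insert 13: h=2 -> slot 2
Insert 11: h=0 -> slot 0
Insert 57: h=2, 1 probes -> slot 3
Insert 36: h=3, 1 probes -> slot 4

Table: [11, None, 13, 57, 36, None, None, 51, 63, 64, None]


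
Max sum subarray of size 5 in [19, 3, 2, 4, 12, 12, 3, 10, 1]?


[0:5]: 40
[1:6]: 33
[2:7]: 33
[3:8]: 41
[4:9]: 38

Max: 41 at [3:8]


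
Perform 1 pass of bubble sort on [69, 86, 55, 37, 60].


Initial: [69, 86, 55, 37, 60]
Pass 1: [69, 55, 37, 60, 86] (3 swaps)

After 1 pass: [69, 55, 37, 60, 86]


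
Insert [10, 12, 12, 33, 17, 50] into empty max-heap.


Insert 10: [10]
Insert 12: [12, 10]
Insert 12: [12, 10, 12]
Insert 33: [33, 12, 12, 10]
Insert 17: [33, 17, 12, 10, 12]
Insert 50: [50, 17, 33, 10, 12, 12]

Final heap: [50, 17, 33, 10, 12, 12]


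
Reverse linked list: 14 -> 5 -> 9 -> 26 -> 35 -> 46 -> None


Step 1: curr=14, set curr.next=prev(None) | reversed so far: 14
Step 2: curr=5, set curr.next=prev(14) | reversed so far: 5 -> 14
Step 3: curr=9, set curr.next=prev(5) | reversed so far: 9 -> 5 -> 14
Step 4: curr=26, set curr.next=prev(9) | reversed so far: 26 -> 9 -> 5 -> 14
Step 5: curr=35, set curr.next=prev(26) | reversed so far: 35 -> 26 -> 9 -> 5 -> 14
Step 6: curr=46, set curr.next=prev(35) | reversed so far: 46 -> 35 -> 26 -> 9 -> 5 -> 14

46 -> 35 -> 26 -> 9 -> 5 -> 14 -> None
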